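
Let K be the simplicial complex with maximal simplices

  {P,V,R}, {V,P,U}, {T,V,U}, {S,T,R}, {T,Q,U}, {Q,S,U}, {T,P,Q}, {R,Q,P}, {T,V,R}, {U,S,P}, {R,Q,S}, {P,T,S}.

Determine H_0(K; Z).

H_0 = Z.

Take the total order P < Q < R < S < T < U < V on the vertex set. Then K (dimension 2) consists of the simplices:

  0-simplices (7): P, Q, R, S, T, U, V
  1-simplices (18): PQ, PR, PS, PT, PU, PV, QR, QS, QT, QU, RS, RT, RV, ST, SU, TU, TV, UV
  2-simplices (12): PQR, PQT, PRV, PST, PSU, PUV, QRS, QSU, QTU, RST, RTV, TUV

giving chain groups C_0 ≅ Z^7, C_1 ≅ Z^18, C_2 ≅ Z^12.

The boundary map ∂_1: C_1 → C_0 maps an edge to its endpoints' difference, ∂[p,q] = q − p. For instance
  ∂RS = S − R.
As a 7×18 matrix over Z this has rank 6, with invariant factors (1,1,1,1,1,1).

∂_2: C_2 → C_1 acts by ∂[p,q,r] = [q,r] − [p,r] + [p,q]. For instance
  ∂PSU = SU − PU + PS,
  ∂PUV = UV − PV + PU.
As a 18×12 matrix over Z this has rank 12, with invariant factors (1,1,1,1,1,1,1,1,1,1,1,2).

From H_k ≅ ker(∂_k) / im(∂_{k+1}) we obtain:

  H_0: rank C_0 − rank ∂_1 = 7 − 6 = 1, and the invariant factors of ∂_1 are all 1, so H_0 = Z.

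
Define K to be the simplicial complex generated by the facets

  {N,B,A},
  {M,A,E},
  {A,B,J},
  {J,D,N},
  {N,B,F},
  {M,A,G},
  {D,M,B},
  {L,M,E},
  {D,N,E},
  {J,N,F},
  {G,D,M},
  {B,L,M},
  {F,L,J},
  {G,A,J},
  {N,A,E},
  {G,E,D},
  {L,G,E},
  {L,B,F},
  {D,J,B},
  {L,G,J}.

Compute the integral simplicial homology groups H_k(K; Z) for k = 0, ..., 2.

H_0 ≅ Z,  H_1 ≅ Z ⊕ Z_2,  H_2 = 0.

Order the vertices as A < B < D < E < F < G < J < L < M < N. Listing each simplex with vertices in this order, K has dimension 2 with simplices:

  0-simplices (10): A, B, D, E, F, G, J, L, M, N
  1-simplices (30): AB, AE, AG, AJ, AM, AN, BD, BF, BJ, BL, BM, BN, DE, DG, DJ, DM, DN, EG, EL, EM, EN, FJ, FL, FN, GJ, GL, GM, JL, JN, LM
  2-simplices (20): ABJ, ABN, AEM, AEN, AGJ, AGM, BDJ, BDM, BFL, BFN, BLM, DEG, DEN, DGM, DJN, EGL, ELM, FJL, FJN, GJL

Hence C_0 ≅ Z^10, C_1 ≅ Z^30, C_2 ≅ Z^20.

Boundary ∂_1: C_1 → C_0 sends each edge [p,q] (with p < q) to q − p.
The resulting 10×30 matrix has rank 9, and its Smith normal form has invariant factors (1,1,1,1,1,1,1,1,1).

The boundary map ∂_2: C_2 → C_1 sends each 2-simplex [p,q,r] to [q,r] − [p,r] + [p,q]. For instance
  ∂BDM = DM − BM + BD,
  ∂EGL = GL − EL + EG.
This gives a 30×20 integer matrix of rank 20; reducing to Smith normal form yields diagonal entries (1,1,1,1,1,1,1,1,1,1,1,1,1,1,1,1,1,1,1,2).

Computing H_k = (kernel of ∂_k) / (image of ∂_{k+1}):

  H_0: rank C_0 − rank ∂_1 = 10 − 9 = 1, and the invariant factors of ∂_1 are all 1, so H_0 = Z.
  H_1: rank ker ∂_1 − rank ∂_2 = (30 − 9) − 20 = 1, and ∂_2 has invariant factor 2 > 1, so H_1 = Z ⊕ Z_2.
  H_2: rank ker ∂_2 − rank ∂_3 = (20 − 20) − 0 = 0, and there is no ∂_3, so H_2 = 0.

(K is a triangulation of the Klein bottle.)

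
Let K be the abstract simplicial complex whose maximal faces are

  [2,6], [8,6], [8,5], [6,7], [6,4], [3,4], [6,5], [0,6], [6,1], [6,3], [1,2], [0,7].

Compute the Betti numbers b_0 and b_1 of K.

b_0 = 1, b_1 = 4.

Order the vertices as 0 < 1 < 2 < 3 < 4 < 5 < 6 < 7 < 8. Listing each simplex with vertices in this order, K has dimension 1 with simplices:

  0-simplices (9): [0], [1], [2], [3], [4], [5], [6], [7], [8]
  1-simplices (12): [0,6], [0,7], [1,2], [1,6], [2,6], [3,4], [3,6], [4,6], [5,6], [5,8], [6,7], [6,8]

Hence C_0 ≅ Z^9, C_1 ≅ Z^12.

∂_1: C_1 → C_0 sends each edge [p,q] (with p < q) to q − p.
The resulting 9×12 matrix has rank 8, and its Smith normal form has invariant factors (1,1,1,1,1,1,1,1).

Reading off H_k = ker ∂_k / im ∂_{k+1}:

  H_0: rank C_0 − rank ∂_1 = 9 − 8 = 1, and the invariant factors of ∂_1 are all 1, so H_0 = Z.
  H_1: rank ker ∂_1 − rank ∂_2 = (12 − 8) − 0 = 4, and there is no ∂_2, so H_1 = Z^4.

Hence the Betti numbers are b_0 = 1, b_1 = 4.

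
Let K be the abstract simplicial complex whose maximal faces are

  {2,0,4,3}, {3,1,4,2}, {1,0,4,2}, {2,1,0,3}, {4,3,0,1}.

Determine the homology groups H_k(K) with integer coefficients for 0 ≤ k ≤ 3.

H_0 ≅ Z,  H_1 = 0,  H_2 = 0,  H_3 ≅ Z.

We work with the vertex ordering 0 < 1 < 2 < 3 < 4. The simplices of K, each written with vertices in increasing order, are:

  0-simplices (5): [0], [1], [2], [3], [4]
  1-simplices (10): [0,1], [0,2], [0,3], [0,4], [1,2], [1,3], [1,4], [2,3], [2,4], [3,4]
  2-simplices (10): [0,1,2], [0,1,3], [0,1,4], [0,2,3], [0,2,4], [0,3,4], [1,2,3], [1,2,4], [1,3,4], [2,3,4]
  3-simplices (5): [0,1,2,3], [0,1,2,4], [0,1,3,4], [0,2,3,4], [1,2,3,4]

so the chain groups are C_0 ≅ Z^5, C_1 ≅ Z^10, C_2 ≅ Z^10, C_3 ≅ Z^5.

The boundary map ∂_1: C_1 → C_0 maps an edge to its endpoints' difference, ∂[p,q] = q − p. For instance
  ∂[2,3] = [3] − [2].
As a 5×10 matrix over Z this has rank 4, with invariant factors (1,1,1,1).

∂_2: C_2 → C_1 maps a triangle to the signed sum of its edges. For instance
  ∂[0,1,2] = [1,2] − [0,2] + [0,1],
  ∂[0,1,3] = [1,3] − [0,3] + [0,1].
This gives a 10×10 integer matrix of rank 6; reducing to Smith normal form yields diagonal entries (1,1,1,1,1,1).

Boundary ∂_3: C_3 → C_2 sends each 3-simplex σ to the alternating sum Σ_i (−1)^i (σ with its i-th vertex removed). For instance
  ∂[0,1,2,3] = [1,2,3] − [0,2,3] + [0,1,3] − [0,1,2],
  ∂[1,2,3,4] = [2,3,4] − [1,3,4] + [1,2,4] − [1,2,3].
As a 10×5 matrix over Z this has rank 4, with invariant factors (1,1,1,1).

Now H_k = ker ∂_k / im ∂_{k+1}, so:

  H_0: rank C_0 − rank ∂_1 = 5 − 4 = 1, and the invariant factors of ∂_1 are all 1, so H_0 ≅ Z.
  H_1: rank ker ∂_1 − rank ∂_2 = (10 − 4) − 6 = 0, and the invariant factors of ∂_2 are all 1, so H_1 ≅ 0.
  H_2: rank ker ∂_2 − rank ∂_3 = (10 − 6) − 4 = 0, and the invariant factors of ∂_3 are all 1, so H_2 ≅ 0.
  H_3: rank ker ∂_3 − rank ∂_4 = (5 − 4) − 0 = 1, and there is no ∂_4, so H_3 ≅ Z.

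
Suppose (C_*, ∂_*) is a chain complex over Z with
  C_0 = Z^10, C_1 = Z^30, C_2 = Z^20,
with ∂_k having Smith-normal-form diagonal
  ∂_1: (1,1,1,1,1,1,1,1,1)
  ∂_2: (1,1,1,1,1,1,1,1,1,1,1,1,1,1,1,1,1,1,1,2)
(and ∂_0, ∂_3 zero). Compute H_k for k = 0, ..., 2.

H_0: b_0 = 10 − 0 − 9 = 1; torsion from ∂_1 factors > 1: none. So H_0 = Z.
H_1: b_1 = 30 − 9 − 20 = 1; torsion from ∂_2 factors > 1: [2]. So H_1 = Z × Z/2.
H_2: b_2 = 20 − 20 − 0 = 0; torsion from ∂_3 factors > 1: none. So H_2 = 0.

H_0 = Z,  H_1 = Z × Z/2,  H_2 = 0.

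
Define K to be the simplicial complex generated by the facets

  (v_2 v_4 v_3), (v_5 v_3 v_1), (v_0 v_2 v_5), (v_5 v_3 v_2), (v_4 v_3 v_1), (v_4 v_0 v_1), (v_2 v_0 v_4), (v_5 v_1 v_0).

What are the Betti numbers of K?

b_0 = 1, b_1 = 0, b_2 = 1.

We work with the vertex ordering v_0 < v_1 < v_2 < v_3 < v_4 < v_5. The simplices of K, each written with vertices in increasing order, are:

  0-simplices (6): [v_0], [v_1], [v_2], [v_3], [v_4], [v_5]
  1-simplices (12): [v_0,v_1], [v_0,v_2], [v_0,v_4], [v_0,v_5], [v_1,v_3], [v_1,v_4], [v_1,v_5], [v_2,v_3], [v_2,v_4], [v_2,v_5], [v_3,v_4], [v_3,v_5]
  2-simplices (8): [v_0,v_1,v_4], [v_0,v_1,v_5], [v_0,v_2,v_4], [v_0,v_2,v_5], [v_1,v_3,v_4], [v_1,v_3,v_5], [v_2,v_3,v_4], [v_2,v_3,v_5]

Hence C_0 ≅ Z^6, C_1 ≅ Z^12, C_2 ≅ Z^8.

Boundary ∂_1: C_1 → C_0 is given by ∂[p,q] = [q] − [p].
This gives a 6×12 integer matrix of rank 5; reducing to Smith normal form yields diagonal entries (1,1,1,1,1).

Boundary ∂_2: C_2 → C_1 acts by ∂[p,q,r] = [q,r] − [p,r] + [p,q]. For instance
  ∂[v_1,v_3,v_4] = [v_3,v_4] − [v_1,v_4] + [v_1,v_3],
  ∂[v_2,v_3,v_5] = [v_3,v_5] − [v_2,v_5] + [v_2,v_3].
The resulting 12×8 matrix has rank 7, and its Smith normal form has invariant factors (1,1,1,1,1,1,1).

Reading off H_k = ker ∂_k / im ∂_{k+1}:

  H_0: rank C_0 − rank ∂_1 = 6 − 5 = 1, and the invariant factors of ∂_1 are all 1, so H_0 ≅ Z.
  H_1: rank ker ∂_1 − rank ∂_2 = (12 − 5) − 7 = 0, and the invariant factors of ∂_2 are all 1, so H_1 ≅ 0.
  H_2: rank ker ∂_2 − rank ∂_3 = (8 − 7) − 0 = 1, and there is no ∂_3, so H_2 ≅ Z.

As a check, the Euler characteristic is 6 − 12 + 8 = 2, which agrees with 1 − 0 + 1 = 2.
(K is a triangulation of the 2-sphere S^2.)

Hence the Betti numbers are b_0 = 1, b_1 = 0, b_2 = 1.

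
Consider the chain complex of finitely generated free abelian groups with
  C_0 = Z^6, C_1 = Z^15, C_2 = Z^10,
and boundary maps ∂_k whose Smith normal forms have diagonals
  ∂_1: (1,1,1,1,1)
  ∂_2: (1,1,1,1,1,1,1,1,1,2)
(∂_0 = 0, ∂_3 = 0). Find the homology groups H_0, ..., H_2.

H_0 ≅ Z,  H_1 ≅ Z/2Z,  H_2 = 0.

H_0: b_0 = 6 − 0 − 5 = 1; torsion from ∂_1 factors > 1: none. So H_0 ≅ Z.
H_1: b_1 = 15 − 5 − 10 = 0; torsion from ∂_2 factors > 1: [2]. So H_1 ≅ Z/2Z.
H_2: b_2 = 10 − 10 − 0 = 0; torsion from ∂_3 factors > 1: none. So H_2 ≅ 0.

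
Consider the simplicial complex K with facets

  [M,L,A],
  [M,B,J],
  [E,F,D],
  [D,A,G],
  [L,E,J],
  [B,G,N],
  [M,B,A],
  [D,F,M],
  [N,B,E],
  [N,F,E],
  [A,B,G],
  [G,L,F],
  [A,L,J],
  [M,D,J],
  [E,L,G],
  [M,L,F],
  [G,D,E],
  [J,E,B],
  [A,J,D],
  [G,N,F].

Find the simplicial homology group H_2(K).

Order the vertices as A < B < D < E < F < G < J < L < M < N. Listing each simplex with vertices in this order, K has dimension 2 with simplices:

  0-simplices (10): A, B, D, E, F, G, J, L, M, N
  1-simplices (30): AB, AD, AG, AJ, AL, AM, BE, BG, BJ, BM, BN, DE, DF, DG, DJ, DM, EF, EG, EJ, EL, EN, FG, FL, FM, FN, GL, GN, JL, JM, LM
  2-simplices (20): ABG, ABM, ADG, ADJ, AJL, ALM, BEJ, BEN, BGN, BJM, DEF, DEG, DFM, DJM, EFN, EGL, EJL, FGL, FGN, FLM

Hence C_0 ≅ Z^10, C_1 ≅ Z^30, C_2 ≅ Z^20.

Boundary ∂_1: C_1 → C_0 maps an edge to its endpoints' difference, ∂[p,q] = q − p.
The resulting 10×30 matrix has rank 9, and its Smith normal form has invariant factors (1,1,1,1,1,1,1,1,1).

Boundary ∂_2: C_2 → C_1 acts by ∂[p,q,r] = [q,r] − [p,r] + [p,q]. For instance
  ∂ABG = BG − AG + AB,
  ∂ADG = DG − AG + AD.
The 30×20 boundary matrix has rank 20 and Smith normal form diag(1,1,1,1,1,1,1,1,1,1,1,1,1,1,1,1,1,1,1,2).

From H_k ≅ ker(∂_k) / im(∂_{k+1}) we obtain:

  H_2: rank ker ∂_2 − rank ∂_3 = (20 − 20) − 0 = 0, and there is no ∂_3, so H_2 = 0.

(K is a triangulation of the Klein bottle.)

H_2 ≅ 0.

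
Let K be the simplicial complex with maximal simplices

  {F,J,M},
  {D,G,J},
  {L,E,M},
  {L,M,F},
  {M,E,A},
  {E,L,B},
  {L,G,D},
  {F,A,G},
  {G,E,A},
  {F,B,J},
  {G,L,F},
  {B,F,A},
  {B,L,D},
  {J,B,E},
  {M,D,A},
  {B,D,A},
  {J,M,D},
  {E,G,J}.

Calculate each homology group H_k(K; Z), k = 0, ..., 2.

H_0 = Z,  H_1 = Z^2,  H_2 = Z.

Order the vertices as A < B < D < E < F < G < J < L < M. Listing each simplex with vertices in this order, K has dimension 2 with simplices:

  0-simplices (9): A, B, D, E, F, G, J, L, M
  1-simplices (27): AB, AD, AE, AF, AG, AM, BD, BE, BF, BJ, BL, DG, DJ, DL, DM, EG, EJ, EL, EM, FG, FJ, FL, FM, GJ, GL, JM, LM
  2-simplices (18): ABD, ABF, ADM, AEG, AEM, AFG, BDL, BEJ, BEL, BFJ, DGJ, DGL, DJM, EGJ, ELM, FGL, FJM, FLM

giving chain groups C_0 ≅ Z^9, C_1 ≅ Z^27, C_2 ≅ Z^18.

The boundary map ∂_1: C_1 → C_0 sends each edge [p,q] (with p < q) to q − p.
The resulting 9×27 matrix has rank 8, and its Smith normal form has invariant factors (1,1,1,1,1,1,1,1).

Boundary ∂_2: C_2 → C_1 acts by ∂[p,q,r] = [q,r] − [p,r] + [p,q]. For instance
  ∂ADM = DM − AM + AD,
  ∂AEM = EM − AM + AE.
The resulting 27×18 matrix has rank 17, and its Smith normal form has invariant factors (1,1,1,1,1,1,1,1,1,1,1,1,1,1,1,1,1).

Now H_k = ker ∂_k / im ∂_{k+1}, so:

  H_0: rank C_0 − rank ∂_1 = 9 − 8 = 1, and the invariant factors of ∂_1 are all 1, so H_0 = Z.
  H_1: rank ker ∂_1 − rank ∂_2 = (27 − 8) − 17 = 2, and the invariant factors of ∂_2 are all 1, so H_1 = Z^2.
  H_2: rank ker ∂_2 − rank ∂_3 = (18 − 17) − 0 = 1, and there is no ∂_3, so H_2 = Z.

As a check, the Euler characteristic is 9 − 27 + 18 = 0, which agrees with 1 − 2 + 1 = 0.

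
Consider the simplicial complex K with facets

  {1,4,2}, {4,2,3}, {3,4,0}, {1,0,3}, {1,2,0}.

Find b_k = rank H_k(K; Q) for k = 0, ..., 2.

b_0 = 1, b_1 = 1, b_2 = 0.

Order the vertices as 0 < 1 < 2 < 3 < 4. Listing each simplex with vertices in this order, K has dimension 2 with simplices:

  0-simplices (5): [0], [1], [2], [3], [4]
  1-simplices (10): [0,1], [0,2], [0,3], [0,4], [1,2], [1,3], [1,4], [2,3], [2,4], [3,4]
  2-simplices (5): [0,1,2], [0,1,3], [0,3,4], [1,2,4], [2,3,4]

Hence C_0 ≅ Z^5, C_1 ≅ Z^10, C_2 ≅ Z^5.

The boundary map ∂_1: C_1 → C_0 maps an edge to its endpoints' difference, ∂[p,q] = q − p. For instance
  ∂[1,4] = [4] − [1].
This gives a 5×10 integer matrix of rank 4; reducing to Smith normal form yields diagonal entries (1,1,1,1).

∂_2: C_2 → C_1 acts by ∂[p,q,r] = [q,r] − [p,r] + [p,q]. For instance
  ∂[2,3,4] = [3,4] − [2,4] + [2,3],
  ∂[0,1,3] = [1,3] − [0,3] + [0,1].
This gives a 10×5 integer matrix of rank 5; reducing to Smith normal form yields diagonal entries (1,1,1,1,1).

Reading off H_k = ker ∂_k / im ∂_{k+1}:

  H_0: rank C_0 − rank ∂_1 = 5 − 4 = 1, and the invariant factors of ∂_1 are all 1, so H_0 = Z.
  H_1: rank ker ∂_1 − rank ∂_2 = (10 − 4) − 5 = 1, and the invariant factors of ∂_2 are all 1, so H_1 = Z.
  H_2: rank ker ∂_2 − rank ∂_3 = (5 − 5) − 0 = 0, and there is no ∂_3, so H_2 = 0.

As a check, the Euler characteristic is 5 − 10 + 5 = 0, which agrees with 1 − 1 + 0 = 0.
(K is a triangulation of the Möbius band.)

Hence the Betti numbers are b_0 = 1, b_1 = 1, b_2 = 0.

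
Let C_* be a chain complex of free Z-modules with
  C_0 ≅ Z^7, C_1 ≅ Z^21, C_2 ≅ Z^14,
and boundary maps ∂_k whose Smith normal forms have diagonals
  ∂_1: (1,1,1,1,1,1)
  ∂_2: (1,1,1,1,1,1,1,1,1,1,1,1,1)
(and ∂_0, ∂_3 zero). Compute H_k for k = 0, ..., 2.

H_0 ≅ Z,  H_1 ≅ Z^2,  H_2 ≅ Z.

H_0: b_0 = 7 − 0 − 6 = 1; torsion from ∂_1 factors > 1: none. So H_0 ≅ Z.
H_1: b_1 = 21 − 6 − 13 = 2; torsion from ∂_2 factors > 1: none. So H_1 ≅ Z^2.
H_2: b_2 = 14 − 13 − 0 = 1; torsion from ∂_3 factors > 1: none. So H_2 ≅ Z.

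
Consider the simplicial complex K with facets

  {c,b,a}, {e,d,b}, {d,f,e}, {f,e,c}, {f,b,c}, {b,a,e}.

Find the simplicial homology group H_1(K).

H_1 = Z.

Fix the vertex order a < b < c < d < e < f and write every simplex with vertices in increasing order. Then dim K = 2 and the simplices of K are:

  0-simplices (6): a, b, c, d, e, f
  1-simplices (12): ab, ac, ae, bc, bd, be, bf, ce, cf, de, df, ef
  2-simplices (6): abc, abe, bcf, bde, cef, def

Hence C_0 ≅ Z^6, C_1 ≅ Z^12, C_2 ≅ Z^6.

Boundary ∂_1: C_1 → C_0 is given by ∂[p,q] = [q] − [p]. For instance
  ∂ef = f − e.
As a 6×12 matrix over Z this has rank 5, with invariant factors (1,1,1,1,1).

The boundary map ∂_2: C_2 → C_1 sends each 2-simplex [p,q,r] to [q,r] − [p,r] + [p,q]. For instance
  ∂abc = bc − ac + ab,
  ∂abe = be − ae + ab.
As a 12×6 matrix over Z this has rank 6, with invariant factors (1,1,1,1,1,1).

Reading off H_k = ker ∂_k / im ∂_{k+1}:

  H_1: rank ker ∂_1 − rank ∂_2 = (12 − 5) − 6 = 1, and the invariant factors of ∂_2 are all 1, so H_1 = Z.

(K is a triangulation of the cylinder S^1 x I.)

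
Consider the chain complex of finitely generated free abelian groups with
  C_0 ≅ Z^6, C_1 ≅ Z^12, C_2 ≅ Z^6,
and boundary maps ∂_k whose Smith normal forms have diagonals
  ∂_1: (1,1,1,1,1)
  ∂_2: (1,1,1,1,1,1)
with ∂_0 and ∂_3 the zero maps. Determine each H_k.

H_0 ≅ Z,  H_1 ≅ Z,  H_2 = 0.

H_0: b_0 = 6 − 0 − 5 = 1; torsion from ∂_1 factors > 1: none. So H_0 ≅ Z.
H_1: b_1 = 12 − 5 − 6 = 1; torsion from ∂_2 factors > 1: none. So H_1 ≅ Z.
H_2: b_2 = 6 − 6 − 0 = 0; torsion from ∂_3 factors > 1: none. So H_2 ≅ 0.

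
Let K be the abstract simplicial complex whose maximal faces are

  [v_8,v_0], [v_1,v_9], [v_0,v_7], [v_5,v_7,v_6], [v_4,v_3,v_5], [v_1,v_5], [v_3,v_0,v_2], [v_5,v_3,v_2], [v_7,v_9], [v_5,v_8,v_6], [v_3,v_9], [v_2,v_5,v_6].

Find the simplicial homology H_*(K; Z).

Fix the vertex order v_0 < v_1 < v_2 < v_3 < v_4 < v_5 < v_6 < v_7 < v_8 < v_9 and write every simplex with vertices in increasing order. Then dim K = 2 and the simplices of K are:

  0-simplices (10): [v_0], [v_1], [v_2], [v_3], [v_4], [v_5], [v_6], [v_7], [v_8], [v_9]
  1-simplices (19): (19 of them)
  2-simplices (6): [v_0,v_2,v_3], [v_2,v_3,v_5], [v_2,v_5,v_6], [v_3,v_4,v_5], [v_5,v_6,v_7], [v_5,v_6,v_8]

Hence C_0 ≅ Z^10, C_1 ≅ Z^19, C_2 ≅ Z^6.

Boundary ∂_1: C_1 → C_0 sends each edge [p,q] (with p < q) to q − p. For instance
  ∂[v_0,v_7] = [v_7] − [v_0].
This gives a 10×19 integer matrix of rank 9; reducing to Smith normal form yields diagonal entries (1,1,1,1,1,1,1,1,1).

The boundary map ∂_2: C_2 → C_1 acts by ∂[p,q,r] = [q,r] − [p,r] + [p,q]. For instance
  ∂[v_3,v_4,v_5] = [v_4,v_5] − [v_3,v_5] + [v_3,v_4],
  ∂[v_5,v_6,v_8] = [v_6,v_8] − [v_5,v_8] + [v_5,v_6].
The resulting 19×6 matrix has rank 6, and its Smith normal form has invariant factors (1,1,1,1,1,1).

Computing H_k = (kernel of ∂_k) / (image of ∂_{k+1}):

  H_0: rank C_0 − rank ∂_1 = 10 − 9 = 1, and the invariant factors of ∂_1 are all 1, so H_0 = Z.
  H_1: rank ker ∂_1 − rank ∂_2 = (19 − 9) − 6 = 4, and the invariant factors of ∂_2 are all 1, so H_1 = Z^4.
  H_2: rank ker ∂_2 − rank ∂_3 = (6 − 6) − 0 = 0, and there is no ∂_3, so H_2 = 0.

H_0 = Z,  H_1 = Z^4,  H_2 = 0.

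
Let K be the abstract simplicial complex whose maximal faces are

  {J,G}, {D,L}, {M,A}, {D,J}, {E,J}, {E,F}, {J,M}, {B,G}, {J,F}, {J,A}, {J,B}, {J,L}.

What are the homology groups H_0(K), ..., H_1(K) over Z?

H_0 = Z,  H_1 = Z^4.

Order the vertices as A < B < D < E < F < G < J < L < M. Listing each simplex with vertices in this order, K has dimension 1 with simplices:

  0-simplices (9): A, B, D, E, F, G, J, L, M
  1-simplices (12): AJ, AM, BG, BJ, DJ, DL, EF, EJ, FJ, GJ, JL, JM

so the chain groups are C_0 ≅ Z^9, C_1 ≅ Z^12.

Boundary ∂_1: C_1 → C_0 maps an edge to its endpoints' difference, ∂[p,q] = q − p. For instance
  ∂AM = M − A.
This gives a 9×12 integer matrix of rank 8; reducing to Smith normal form yields diagonal entries (1,1,1,1,1,1,1,1).

Now H_k = ker ∂_k / im ∂_{k+1}, so:

  H_0: rank C_0 − rank ∂_1 = 9 − 8 = 1, and the invariant factors of ∂_1 are all 1, so H_0 ≅ Z.
  H_1: rank ker ∂_1 − rank ∂_2 = (12 − 8) − 0 = 4, and there is no ∂_2, so H_1 ≅ Z^4.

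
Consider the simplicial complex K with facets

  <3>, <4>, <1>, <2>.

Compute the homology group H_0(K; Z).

Fix the vertex order 1 < 2 < 3 < 4 and write every simplex with vertices in increasing order. Then dim K = 0 and the simplices of K are:

  0-simplices (4): [1], [2], [3], [4]

so the chain groups are C_0 ≅ Z^4.

Now H_k = ker ∂_k / im ∂_{k+1}, so:

  H_0: rank C_0 − rank ∂_1 = 4 − 0 = 4, and there is no ∂_1, so H_0 = Z^4.

H_0 = Z^4.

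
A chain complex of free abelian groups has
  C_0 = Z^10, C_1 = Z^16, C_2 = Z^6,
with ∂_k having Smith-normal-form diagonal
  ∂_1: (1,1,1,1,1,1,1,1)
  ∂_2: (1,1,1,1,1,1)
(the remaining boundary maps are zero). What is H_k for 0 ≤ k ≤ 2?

H_0 = Z^2,  H_1 = Z^2,  H_2 = 0.

H_0: b_0 = 10 − 0 − 8 = 2; torsion from ∂_1 factors > 1: none. So H_0 = Z^2.
H_1: b_1 = 16 − 8 − 6 = 2; torsion from ∂_2 factors > 1: none. So H_1 = Z^2.
H_2: b_2 = 6 − 6 − 0 = 0; torsion from ∂_3 factors > 1: none. So H_2 = 0.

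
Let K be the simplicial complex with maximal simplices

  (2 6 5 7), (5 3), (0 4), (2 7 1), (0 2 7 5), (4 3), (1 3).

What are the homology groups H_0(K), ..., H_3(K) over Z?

H_0 ≅ Z,  H_1 ≅ Z^2,  H_2 = 0,  H_3 = 0.

Order the vertices as 0 < 1 < 2 < 3 < 4 < 5 < 6 < 7. Listing each simplex with vertices in this order, K has dimension 3 with simplices:

  0-simplices (8): [0], [1], [2], [3], [4], [5], [6], [7]
  1-simplices (15): [0,2], [0,4], [0,5], [0,7], [1,2], [1,3], [1,7], [2,5], [2,6], [2,7], [3,4], [3,5], [5,6], [5,7], [6,7]
  2-simplices (8): [0,2,5], [0,2,7], [0,5,7], [1,2,7], [2,5,6], [2,5,7], [2,6,7], [5,6,7]
  3-simplices (2): [0,2,5,7], [2,5,6,7]

giving chain groups C_0 ≅ Z^8, C_1 ≅ Z^15, C_2 ≅ Z^8, C_3 ≅ Z^2.

Boundary ∂_1: C_1 → C_0 maps an edge to its endpoints' difference, ∂[p,q] = q − p.
This gives a 8×15 integer matrix of rank 7; reducing to Smith normal form yields diagonal entries (1,1,1,1,1,1,1).

∂_2: C_2 → C_1 maps a triangle to the signed sum of its edges. For instance
  ∂[2,5,6] = [5,6] − [2,6] + [2,5],
  ∂[5,6,7] = [6,7] − [5,7] + [5,6].
This gives a 15×8 integer matrix of rank 6; reducing to Smith normal form yields diagonal entries (1,1,1,1,1,1).

Boundary ∂_3: C_3 → C_2 sends each 3-simplex σ to the alternating sum Σ_i (−1)^i (σ with its i-th vertex removed). For instance
  ∂[0,2,5,7] = [2,5,7] − [0,5,7] + [0,2,7] − [0,2,5],
  ∂[2,5,6,7] = [5,6,7] − [2,6,7] + [2,5,7] − [2,5,6].
As a 8×2 matrix over Z this has rank 2, with invariant factors (1,1).

Now H_k = ker ∂_k / im ∂_{k+1}, so:

  H_0: rank C_0 − rank ∂_1 = 8 − 7 = 1, and the invariant factors of ∂_1 are all 1, so H_0 ≅ Z.
  H_1: rank ker ∂_1 − rank ∂_2 = (15 − 7) − 6 = 2, and the invariant factors of ∂_2 are all 1, so H_1 ≅ Z^2.
  H_2: rank ker ∂_2 − rank ∂_3 = (8 − 6) − 2 = 0, and the invariant factors of ∂_3 are all 1, so H_2 ≅ 0.
  H_3: rank ker ∂_3 − rank ∂_4 = (2 − 2) − 0 = 0, and there is no ∂_4, so H_3 ≅ 0.

As a check, the Euler characteristic is 8 − 15 + 8 − 2 = -1, which agrees with 1 − 2 + 0 − 0 = -1.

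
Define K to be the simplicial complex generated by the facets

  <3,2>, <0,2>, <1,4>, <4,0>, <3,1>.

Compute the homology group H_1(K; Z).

H_1 ≅ Z.

Fix the vertex order 0 < 1 < 2 < 3 < 4 and write every simplex with vertices in increasing order. Then dim K = 1 and the simplices of K are:

  0-simplices (5): [0], [1], [2], [3], [4]
  1-simplices (5): [0,2], [0,4], [1,3], [1,4], [2,3]

Hence C_0 ≅ Z^5, C_1 ≅ Z^5.

Boundary ∂_1: C_1 → C_0 maps an edge to its endpoints' difference, ∂[p,q] = q − p. For instance
  ∂[2,3] = [3] − [2].
As a 5×5 matrix over Z this has rank 4, with invariant factors (1,1,1,1).

Reading off H_k = ker ∂_k / im ∂_{k+1}:

  H_1: rank ker ∂_1 − rank ∂_2 = (5 − 4) − 0 = 1, and there is no ∂_2, so H_1 = Z.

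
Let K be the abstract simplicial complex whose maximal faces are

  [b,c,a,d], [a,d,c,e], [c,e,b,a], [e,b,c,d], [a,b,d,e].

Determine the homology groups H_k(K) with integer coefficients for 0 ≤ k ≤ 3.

H_0 ≅ Z,  H_1 = 0,  H_2 = 0,  H_3 ≅ Z.

We work with the vertex ordering a < b < c < d < e. The simplices of K, each written with vertices in increasing order, are:

  0-simplices (5): a, b, c, d, e
  1-simplices (10): ab, ac, ad, ae, bc, bd, be, cd, ce, de
  2-simplices (10): abc, abd, abe, acd, ace, ade, bcd, bce, bde, cde
  3-simplices (5): abcd, abce, abde, acde, bcde

giving chain groups C_0 ≅ Z^5, C_1 ≅ Z^10, C_2 ≅ Z^10, C_3 ≅ Z^5.

Boundary ∂_1: C_1 → C_0 maps an edge to its endpoints' difference, ∂[p,q] = q − p.
This gives a 5×10 integer matrix of rank 4; reducing to Smith normal form yields diagonal entries (1,1,1,1).

Boundary ∂_2: C_2 → C_1 sends each 2-simplex [p,q,r] to [q,r] − [p,r] + [p,q]. For instance
  ∂ade = de − ae + ad,
  ∂bde = de − be + bd.
The 10×10 boundary matrix has rank 6 and Smith normal form diag(1,1,1,1,1,1).

Boundary ∂_3: C_3 → C_2 sends each 3-simplex σ to the alternating sum Σ_i (−1)^i (σ with its i-th vertex removed). For instance
  ∂abcd = bcd − acd + abd − abc,
  ∂acde = cde − ade + ace − acd.
The resulting 10×5 matrix has rank 4, and its Smith normal form has invariant factors (1,1,1,1).

Reading off H_k = ker ∂_k / im ∂_{k+1}:

  H_0: rank C_0 − rank ∂_1 = 5 − 4 = 1, and the invariant factors of ∂_1 are all 1, so H_0 ≅ Z.
  H_1: rank ker ∂_1 − rank ∂_2 = (10 − 4) − 6 = 0, and the invariant factors of ∂_2 are all 1, so H_1 ≅ 0.
  H_2: rank ker ∂_2 − rank ∂_3 = (10 − 6) − 4 = 0, and the invariant factors of ∂_3 are all 1, so H_2 ≅ 0.
  H_3: rank ker ∂_3 − rank ∂_4 = (5 − 4) − 0 = 1, and there is no ∂_4, so H_3 ≅ Z.

(K is a triangulation of the 3-sphere S^3.)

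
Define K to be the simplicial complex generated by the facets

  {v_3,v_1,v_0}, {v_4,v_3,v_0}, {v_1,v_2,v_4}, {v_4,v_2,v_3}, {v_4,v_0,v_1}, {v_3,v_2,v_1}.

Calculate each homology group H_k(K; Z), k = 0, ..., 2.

H_0 ≅ Z,  H_1 = 0,  H_2 ≅ Z.

Fix the vertex order v_0 < v_1 < v_2 < v_3 < v_4 and write every simplex with vertices in increasing order. Then dim K = 2 and the simplices of K are:

  0-simplices (5): [v_0], [v_1], [v_2], [v_3], [v_4]
  1-simplices (9): [v_0,v_1], [v_0,v_3], [v_0,v_4], [v_1,v_2], [v_1,v_3], [v_1,v_4], [v_2,v_3], [v_2,v_4], [v_3,v_4]
  2-simplices (6): [v_0,v_1,v_3], [v_0,v_1,v_4], [v_0,v_3,v_4], [v_1,v_2,v_3], [v_1,v_2,v_4], [v_2,v_3,v_4]

so the chain groups are C_0 ≅ Z^5, C_1 ≅ Z^9, C_2 ≅ Z^6.

∂_1: C_1 → C_0 is given by ∂[p,q] = [q] − [p]. For instance
  ∂[v_1,v_2] = [v_2] − [v_1].
This gives a 5×9 integer matrix of rank 4; reducing to Smith normal form yields diagonal entries (1,1,1,1).

Boundary ∂_2: C_2 → C_1 acts by ∂[p,q,r] = [q,r] − [p,r] + [p,q]. For instance
  ∂[v_2,v_3,v_4] = [v_3,v_4] − [v_2,v_4] + [v_2,v_3],
  ∂[v_0,v_3,v_4] = [v_3,v_4] − [v_0,v_4] + [v_0,v_3].
The 9×6 boundary matrix has rank 5 and Smith normal form diag(1,1,1,1,1).

From H_k ≅ ker(∂_k) / im(∂_{k+1}) we obtain:

  H_0: rank C_0 − rank ∂_1 = 5 − 4 = 1, and the invariant factors of ∂_1 are all 1, so H_0 ≅ Z.
  H_1: rank ker ∂_1 − rank ∂_2 = (9 − 4) − 5 = 0, and the invariant factors of ∂_2 are all 1, so H_1 ≅ 0.
  H_2: rank ker ∂_2 − rank ∂_3 = (6 − 5) − 0 = 1, and there is no ∂_3, so H_2 ≅ Z.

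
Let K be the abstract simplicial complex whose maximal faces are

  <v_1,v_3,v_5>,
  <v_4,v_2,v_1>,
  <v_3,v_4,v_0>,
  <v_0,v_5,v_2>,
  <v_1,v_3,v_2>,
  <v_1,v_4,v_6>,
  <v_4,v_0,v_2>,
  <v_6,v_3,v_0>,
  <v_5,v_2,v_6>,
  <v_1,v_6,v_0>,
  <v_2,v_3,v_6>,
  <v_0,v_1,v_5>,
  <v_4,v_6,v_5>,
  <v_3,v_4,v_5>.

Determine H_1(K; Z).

We work with the vertex ordering v_0 < v_1 < v_2 < v_3 < v_4 < v_5 < v_6. The simplices of K, each written with vertices in increasing order, are:

  0-simplices (7): [v_0], [v_1], [v_2], [v_3], [v_4], [v_5], [v_6]
  1-simplices (21): (21 of them)
  2-simplices (14): (14 of them)

giving chain groups C_0 ≅ Z^7, C_1 ≅ Z^21, C_2 ≅ Z^14.

Boundary ∂_1: C_1 → C_0 is given by ∂[p,q] = [q] − [p]. For instance
  ∂[v_1,v_5] = [v_5] − [v_1].
As a 7×21 matrix over Z this has rank 6, with invariant factors (1,1,1,1,1,1).

∂_2: C_2 → C_1 maps a triangle to the signed sum of its edges. For instance
  ∂[v_4,v_5,v_6] = [v_5,v_6] − [v_4,v_6] + [v_4,v_5],
  ∂[v_2,v_5,v_6] = [v_5,v_6] − [v_2,v_6] + [v_2,v_5].
This gives a 21×14 integer matrix of rank 13; reducing to Smith normal form yields diagonal entries (1,1,1,1,1,1,1,1,1,1,1,1,1).

From H_k ≅ ker(∂_k) / im(∂_{k+1}) we obtain:

  H_1: rank ker ∂_1 − rank ∂_2 = (21 − 6) − 13 = 2, and the invariant factors of ∂_2 are all 1, so H_1 ≅ Z^2.

H_1 ≅ Z^2.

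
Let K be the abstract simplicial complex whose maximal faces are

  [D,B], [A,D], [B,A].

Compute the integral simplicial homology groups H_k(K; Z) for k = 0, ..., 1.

K has 3 vertices, 3 edges.
rank ∂_0 = 0, rank ∂_1 = 2 ⇒ b_0 = 3 − 0 − 2 = 1; all invariant factors of ∂_1 are 1 so no torsion. So H_0 ≅ Z.
rank ∂_1 = 2, rank ∂_2 = 0 ⇒ b_1 = 3 − 2 − 0 = 1. So H_1 ≅ Z.

H_0 ≅ Z,  H_1 ≅ Z.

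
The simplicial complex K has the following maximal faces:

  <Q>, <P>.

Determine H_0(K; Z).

H_0 = Z^2.

Take the total order P < Q on the vertex set. Then K (dimension 0) consists of the simplices:

  0-simplices (2): P, Q

Hence C_0 ≅ Z^2.

Now H_k = ker ∂_k / im ∂_{k+1}, so:

  H_0: rank C_0 − rank ∂_1 = 2 − 0 = 2, and there is no ∂_1, so H_0 = Z^2.

(K is a triangulation of a set of 2 points.)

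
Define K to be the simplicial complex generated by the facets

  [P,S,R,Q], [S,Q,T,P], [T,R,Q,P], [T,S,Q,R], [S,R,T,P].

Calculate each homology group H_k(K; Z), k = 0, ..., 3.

H_0 = Z,  H_1 = 0,  H_2 = 0,  H_3 = Z.

K has 5 vertices, 10 edges, 10 triangles, 5 3-simplices.
rank ∂_0 = 0, rank ∂_1 = 4 ⇒ b_0 = 5 − 0 − 4 = 1; all invariant factors of ∂_1 are 1 so no torsion. So H_0 ≅ Z.
rank ∂_1 = 4, rank ∂_2 = 6 ⇒ b_1 = 10 − 4 − 6 = 0; all invariant factors of ∂_2 are 1 so no torsion. So H_1 ≅ 0.
rank ∂_2 = 6, rank ∂_3 = 4 ⇒ b_2 = 10 − 6 − 4 = 0; all invariant factors of ∂_3 are 1 so no torsion. So H_2 ≅ 0.
rank ∂_3 = 4, rank ∂_4 = 0 ⇒ b_3 = 5 − 4 − 0 = 1. So H_3 ≅ Z.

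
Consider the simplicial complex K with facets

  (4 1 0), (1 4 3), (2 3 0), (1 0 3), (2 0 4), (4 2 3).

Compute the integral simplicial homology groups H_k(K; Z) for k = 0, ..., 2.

We work with the vertex ordering 0 < 1 < 2 < 3 < 4. The simplices of K, each written with vertices in increasing order, are:

  0-simplices (5): [0], [1], [2], [3], [4]
  1-simplices (9): [0,1], [0,2], [0,3], [0,4], [1,3], [1,4], [2,3], [2,4], [3,4]
  2-simplices (6): [0,1,3], [0,1,4], [0,2,3], [0,2,4], [1,3,4], [2,3,4]

giving chain groups C_0 ≅ Z^5, C_1 ≅ Z^9, C_2 ≅ Z^6.

Boundary ∂_1: C_1 → C_0 is given by ∂[p,q] = [q] − [p]. For instance
  ∂[0,4] = [4] − [0].
This gives a 5×9 integer matrix of rank 4; reducing to Smith normal form yields diagonal entries (1,1,1,1).

∂_2: C_2 → C_1 sends each 2-simplex [p,q,r] to [q,r] − [p,r] + [p,q]. For instance
  ∂[2,3,4] = [3,4] − [2,4] + [2,3],
  ∂[0,1,4] = [1,4] − [0,4] + [0,1].
As a 9×6 matrix over Z this has rank 5, with invariant factors (1,1,1,1,1).

Computing H_k = (kernel of ∂_k) / (image of ∂_{k+1}):

  H_0: rank C_0 − rank ∂_1 = 5 − 4 = 1, and the invariant factors of ∂_1 are all 1, so H_0 = Z.
  H_1: rank ker ∂_1 − rank ∂_2 = (9 − 4) − 5 = 0, and the invariant factors of ∂_2 are all 1, so H_1 = 0.
  H_2: rank ker ∂_2 − rank ∂_3 = (6 − 5) − 0 = 1, and there is no ∂_3, so H_2 = Z.

As a check, the Euler characteristic is 5 − 9 + 6 = 2, which agrees with 1 − 0 + 1 = 2.

H_0 ≅ Z,  H_1 = 0,  H_2 ≅ Z.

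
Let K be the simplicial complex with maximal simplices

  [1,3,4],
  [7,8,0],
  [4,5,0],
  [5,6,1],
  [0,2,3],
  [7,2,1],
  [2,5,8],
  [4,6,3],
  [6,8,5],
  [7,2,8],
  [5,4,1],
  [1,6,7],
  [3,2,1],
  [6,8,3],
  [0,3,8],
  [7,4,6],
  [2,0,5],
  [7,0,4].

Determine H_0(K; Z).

We work with the vertex ordering 0 < 1 < 2 < 3 < 4 < 5 < 6 < 7 < 8. The simplices of K, each written with vertices in increasing order, are:

  0-simplices (9): [0], [1], [2], [3], [4], [5], [6], [7], [8]
  1-simplices (27): (27 of them)
  2-simplices (18): [0,2,3], [0,2,5], [0,3,8], [0,4,5], [0,4,7], [0,7,8], [1,2,3], [1,2,7], [1,3,4], [1,4,5], [1,5,6], [1,6,7], [2,5,8], [2,7,8], [3,4,6], [3,6,8], [4,6,7], [5,6,8]

so the chain groups are C_0 ≅ Z^9, C_1 ≅ Z^27, C_2 ≅ Z^18.

Boundary ∂_1: C_1 → C_0 sends each edge [p,q] (with p < q) to q − p. For instance
  ∂[4,7] = [7] − [4].
As a 9×27 matrix over Z this has rank 8, with invariant factors (1,1,1,1,1,1,1,1).

Boundary ∂_2: C_2 → C_1 maps a triangle to the signed sum of its edges. For instance
  ∂[1,6,7] = [6,7] − [1,7] + [1,6],
  ∂[0,2,3] = [2,3] − [0,3] + [0,2].
The resulting 27×18 matrix has rank 18, and its Smith normal form has invariant factors (1,1,1,1,1,1,1,1,1,1,1,1,1,1,1,1,1,2).

Reading off H_k = ker ∂_k / im ∂_{k+1}:

  H_0: rank C_0 − rank ∂_1 = 9 − 8 = 1, and the invariant factors of ∂_1 are all 1, so H_0 = Z.

H_0 ≅ Z.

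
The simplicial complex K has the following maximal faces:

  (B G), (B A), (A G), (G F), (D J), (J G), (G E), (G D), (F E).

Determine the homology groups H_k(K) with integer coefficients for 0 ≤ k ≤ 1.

Fix the vertex order A < B < D < E < F < G < J and write every simplex with vertices in increasing order. Then dim K = 1 and the simplices of K are:

  0-simplices (7): A, B, D, E, F, G, J
  1-simplices (9): AB, AG, BG, DG, DJ, EF, EG, FG, GJ

Hence C_0 ≅ Z^7, C_1 ≅ Z^9.

∂_1: C_1 → C_0 sends each edge [p,q] (with p < q) to q − p.
As a 7×9 matrix over Z this has rank 6, with invariant factors (1,1,1,1,1,1).

From H_k ≅ ker(∂_k) / im(∂_{k+1}) we obtain:

  H_0: rank C_0 − rank ∂_1 = 7 − 6 = 1, and the invariant factors of ∂_1 are all 1, so H_0 ≅ Z.
  H_1: rank ker ∂_1 − rank ∂_2 = (9 − 6) − 0 = 3, and there is no ∂_2, so H_1 ≅ Z^3.

As a check, the Euler characteristic is 7 − 9 = -2, which agrees with 1 − 3 = -2.
(K is a triangulation of a wedge of 3 circles.)

H_0 ≅ Z,  H_1 ≅ Z^3.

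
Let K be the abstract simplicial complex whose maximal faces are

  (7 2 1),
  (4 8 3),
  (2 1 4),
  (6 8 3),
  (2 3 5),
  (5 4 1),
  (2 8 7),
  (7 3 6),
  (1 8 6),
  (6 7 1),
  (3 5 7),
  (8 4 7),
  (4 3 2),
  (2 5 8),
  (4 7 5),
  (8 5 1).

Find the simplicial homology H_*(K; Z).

H_0 ≅ Z,  H_1 ≅ Z^2,  H_2 ≅ Z.

Order the vertices as 1 < 2 < 3 < 4 < 5 < 6 < 7 < 8. Listing each simplex with vertices in this order, K has dimension 2 with simplices:

  0-simplices (8): [1], [2], [3], [4], [5], [6], [7], [8]
  1-simplices (24): (24 of them)
  2-simplices (16): [1,2,4], [1,2,7], [1,4,5], [1,5,8], [1,6,7], [1,6,8], [2,3,4], [2,3,5], [2,5,8], [2,7,8], [3,4,8], [3,5,7], [3,6,7], [3,6,8], [4,5,7], [4,7,8]

giving chain groups C_0 ≅ Z^8, C_1 ≅ Z^24, C_2 ≅ Z^16.

Boundary ∂_1: C_1 → C_0 sends each edge [p,q] (with p < q) to q − p.
The 8×24 boundary matrix has rank 7 and Smith normal form diag(1,1,1,1,1,1,1).

The boundary map ∂_2: C_2 → C_1 maps a triangle to the signed sum of its edges. For instance
  ∂[4,7,8] = [7,8] − [4,8] + [4,7],
  ∂[1,6,7] = [6,7] − [1,7] + [1,6].
The 24×16 boundary matrix has rank 15 and Smith normal form diag(1,1,1,1,1,1,1,1,1,1,1,1,1,1,1).

Now H_k = ker ∂_k / im ∂_{k+1}, so:

  H_0: rank C_0 − rank ∂_1 = 8 − 7 = 1, and the invariant factors of ∂_1 are all 1, so H_0 = Z.
  H_1: rank ker ∂_1 − rank ∂_2 = (24 − 7) − 15 = 2, and the invariant factors of ∂_2 are all 1, so H_1 = Z^2.
  H_2: rank ker ∂_2 − rank ∂_3 = (16 − 15) − 0 = 1, and there is no ∂_3, so H_2 = Z.

(K is a triangulation of the torus T^2.)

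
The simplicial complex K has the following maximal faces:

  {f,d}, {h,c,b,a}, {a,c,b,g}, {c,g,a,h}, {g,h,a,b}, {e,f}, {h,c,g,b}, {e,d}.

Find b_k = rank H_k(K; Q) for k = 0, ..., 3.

b_0 = 2, b_1 = 1, b_2 = 0, b_3 = 1.

Fix the vertex order a < b < c < d < e < f < g < h and write every simplex with vertices in increasing order. Then dim K = 3 and the simplices of K are:

  0-simplices (8): a, b, c, d, e, f, g, h
  1-simplices (13): ab, ac, ag, ah, bc, bg, bh, cg, ch, de, df, ef, gh
  2-simplices (10): abc, abg, abh, acg, ach, agh, bcg, bch, bgh, cgh
  3-simplices (5): abcg, abch, abgh, acgh, bcgh

Hence C_0 ≅ Z^8, C_1 ≅ Z^13, C_2 ≅ Z^10, C_3 ≅ Z^5.

Boundary ∂_1: C_1 → C_0 is given by ∂[p,q] = [q] − [p]. For instance
  ∂cg = g − c.
As a 8×13 matrix over Z this has rank 6, with invariant factors (1,1,1,1,1,1).

The boundary map ∂_2: C_2 → C_1 sends each 2-simplex [p,q,r] to [q,r] − [p,r] + [p,q]. For instance
  ∂bgh = gh − bh + bg,
  ∂ach = ch − ah + ac.
The resulting 13×10 matrix has rank 6, and its Smith normal form has invariant factors (1,1,1,1,1,1).

∂_3: C_3 → C_2 sends each 3-simplex σ to the alternating sum Σ_i (−1)^i (σ with its i-th vertex removed). For instance
  ∂acgh = cgh − agh + ach − acg,
  ∂bcgh = cgh − bgh + bch − bcg.
The 10×5 boundary matrix has rank 4 and Smith normal form diag(1,1,1,1).

Reading off H_k = ker ∂_k / im ∂_{k+1}:

  H_0: rank C_0 − rank ∂_1 = 8 − 6 = 2, and the invariant factors of ∂_1 are all 1, so H_0 = Z^2.
  H_1: rank ker ∂_1 − rank ∂_2 = (13 − 6) − 6 = 1, and the invariant factors of ∂_2 are all 1, so H_1 = Z.
  H_2: rank ker ∂_2 − rank ∂_3 = (10 − 6) − 4 = 0, and the invariant factors of ∂_3 are all 1, so H_2 = 0.
  H_3: rank ker ∂_3 − rank ∂_4 = (5 − 4) − 0 = 1, and there is no ∂_4, so H_3 = Z.

As a check, the Euler characteristic is 8 − 13 + 10 − 5 = 0, which agrees with 2 − 1 + 0 − 1 = 0.

Hence the Betti numbers are b_0 = 2, b_1 = 1, b_2 = 0, b_3 = 1.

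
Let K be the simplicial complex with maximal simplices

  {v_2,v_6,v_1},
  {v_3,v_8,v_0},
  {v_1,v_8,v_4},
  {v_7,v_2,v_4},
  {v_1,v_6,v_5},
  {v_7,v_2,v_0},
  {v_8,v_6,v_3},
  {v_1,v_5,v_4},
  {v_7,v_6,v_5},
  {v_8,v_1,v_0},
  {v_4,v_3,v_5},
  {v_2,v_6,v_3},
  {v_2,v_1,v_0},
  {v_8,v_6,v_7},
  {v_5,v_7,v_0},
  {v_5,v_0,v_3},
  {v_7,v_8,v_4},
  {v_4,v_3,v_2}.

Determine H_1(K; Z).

K has 9 vertices, 27 edges, 18 triangles.
rank ∂_1 = 8, rank ∂_2 = 17 ⇒ b_1 = 27 − 8 − 17 = 2; all invariant factors of ∂_2 are 1 so no torsion. So H_1 ≅ Z^2.

H_1 ≅ Z^2.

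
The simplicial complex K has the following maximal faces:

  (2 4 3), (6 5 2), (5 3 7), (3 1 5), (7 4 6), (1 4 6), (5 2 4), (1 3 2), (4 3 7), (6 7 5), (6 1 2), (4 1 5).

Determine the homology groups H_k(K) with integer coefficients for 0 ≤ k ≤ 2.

We work with the vertex ordering 1 < 2 < 3 < 4 < 5 < 6 < 7. The simplices of K, each written with vertices in increasing order, are:

  0-simplices (7): [1], [2], [3], [4], [5], [6], [7]
  1-simplices (18): [1,2], [1,3], [1,4], [1,5], [1,6], [2,3], [2,4], [2,5], [2,6], [3,4], [3,5], [3,7], [4,5], [4,6], [4,7], [5,6], [5,7], [6,7]
  2-simplices (12): [1,2,3], [1,2,6], [1,3,5], [1,4,5], [1,4,6], [2,3,4], [2,4,5], [2,5,6], [3,4,7], [3,5,7], [4,6,7], [5,6,7]

so the chain groups are C_0 ≅ Z^7, C_1 ≅ Z^18, C_2 ≅ Z^12.

∂_1: C_1 → C_0 maps an edge to its endpoints' difference, ∂[p,q] = q − p. For instance
  ∂[1,6] = [6] − [1].
This gives a 7×18 integer matrix of rank 6; reducing to Smith normal form yields diagonal entries (1,1,1,1,1,1).

Boundary ∂_2: C_2 → C_1 sends each 2-simplex [p,q,r] to [q,r] − [p,r] + [p,q]. For instance
  ∂[3,4,7] = [4,7] − [3,7] + [3,4],
  ∂[3,5,7] = [5,7] − [3,7] + [3,5].
The resulting 18×12 matrix has rank 12, and its Smith normal form has invariant factors (1,1,1,1,1,1,1,1,1,1,1,2).

From H_k ≅ ker(∂_k) / im(∂_{k+1}) we obtain:

  H_0: rank C_0 − rank ∂_1 = 7 − 6 = 1, and the invariant factors of ∂_1 are all 1, so H_0 = Z.
  H_1: rank ker ∂_1 − rank ∂_2 = (18 − 6) − 12 = 0, and ∂_2 has invariant factor 2 > 1, so H_1 = Z_2.
  H_2: rank ker ∂_2 − rank ∂_3 = (12 − 12) − 0 = 0, and there is no ∂_3, so H_2 = 0.

As a check, the Euler characteristic is 7 − 18 + 12 = 1, which agrees with 1 − 0 + 0 = 1.

H_0 ≅ Z,  H_1 ≅ Z_2,  H_2 = 0.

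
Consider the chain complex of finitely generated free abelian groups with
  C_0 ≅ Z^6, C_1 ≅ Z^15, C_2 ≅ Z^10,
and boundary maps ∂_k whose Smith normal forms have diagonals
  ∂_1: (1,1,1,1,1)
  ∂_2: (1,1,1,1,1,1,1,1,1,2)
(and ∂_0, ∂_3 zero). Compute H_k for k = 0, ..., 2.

H_0 ≅ Z,  H_1 ≅ Z/2Z,  H_2 = 0.

H_0: b_0 = 6 − 0 − 5 = 1; torsion from ∂_1 factors > 1: none. So H_0 ≅ Z.
H_1: b_1 = 15 − 5 − 10 = 0; torsion from ∂_2 factors > 1: [2]. So H_1 ≅ Z/2Z.
H_2: b_2 = 10 − 10 − 0 = 0; torsion from ∂_3 factors > 1: none. So H_2 ≅ 0.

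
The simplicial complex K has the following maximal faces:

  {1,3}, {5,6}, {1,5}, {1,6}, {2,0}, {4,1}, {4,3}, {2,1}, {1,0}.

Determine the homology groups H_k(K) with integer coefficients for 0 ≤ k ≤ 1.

Fix the vertex order 0 < 1 < 2 < 3 < 4 < 5 < 6 and write every simplex with vertices in increasing order. Then dim K = 1 and the simplices of K are:

  0-simplices (7): [0], [1], [2], [3], [4], [5], [6]
  1-simplices (9): [0,1], [0,2], [1,2], [1,3], [1,4], [1,5], [1,6], [3,4], [5,6]

giving chain groups C_0 ≅ Z^7, C_1 ≅ Z^9.

∂_1: C_1 → C_0 maps an edge to its endpoints' difference, ∂[p,q] = q − p.
As a 7×9 matrix over Z this has rank 6, with invariant factors (1,1,1,1,1,1).

From H_k ≅ ker(∂_k) / im(∂_{k+1}) we obtain:

  H_0: rank C_0 − rank ∂_1 = 7 − 6 = 1, and the invariant factors of ∂_1 are all 1, so H_0 ≅ Z.
  H_1: rank ker ∂_1 − rank ∂_2 = (9 − 6) − 0 = 3, and there is no ∂_2, so H_1 ≅ Z^3.

H_0 = Z,  H_1 = Z^3.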